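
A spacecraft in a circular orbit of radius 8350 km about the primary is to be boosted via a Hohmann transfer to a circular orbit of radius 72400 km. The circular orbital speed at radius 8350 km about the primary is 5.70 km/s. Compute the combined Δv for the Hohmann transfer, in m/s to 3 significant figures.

From the circular-orbit relation v² = μ/r at r = 8350 km: μ = v²r = (5.70)² × 8350 = 2.71292×10^5 km³/s².
The Hohmann ellipse has a_t = (r₁ + r₂)/2 = 40375 km.
Circular speed at r₁: v₁ = √(μ/r₁) = √(2.71292×10^5/8350) = 5.700 km/s.
On the transfer ellipse at r₁, vis-viva equation gives v_p = √[μ(2/r₁ − 1/a_t)] = 7.633 km/s.
First burn Δv₁ = |v_p − v₁| = 1.933 km/s.
At r₂, v₂ = √(μ/r₂) = 1.9357 km/s.
Transfer-orbit speed at r₂: v_a = √[μ(2/r₂ − 1/a_t)] = 0.88031 km/s.
Second burn Δv₂ = |v₂ − v_a| = 1.055 km/s.
Δv = Δv₁ + Δv₂ = 1.933 + 1.055 = 2.988 km/s.

Δv = 2990 m/s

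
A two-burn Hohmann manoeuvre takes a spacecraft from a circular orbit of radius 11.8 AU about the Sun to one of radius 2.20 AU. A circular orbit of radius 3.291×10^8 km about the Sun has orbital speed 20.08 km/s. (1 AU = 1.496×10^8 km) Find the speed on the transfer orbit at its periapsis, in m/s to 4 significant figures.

From the circular-orbit relation v² = μ/r at r = 3.291×10^8 km: μ = v²r = (20.08)² × 3.291×10^8 = 1.32695×10^11 km³/s².
In km: r₁ = 11.8 × 1.496×10^8 = 1.76528×10^9 km; r₂ = 2.20 × 1.496×10^8 = 3.2912×10^8 km.
The Hohmann ellipse has a_t = (r₁ + r₂)/2 = 1.0472×10^9 km.
The periapsis of the transfer ellipse is at r = 3.2912×10^8 km.
Vis-viva: v = √[μ(2/r − 1/a_t)] = √[1.32695×10^11 × (2/3.2912×10^8 − 1/1.0472×10^9)] = 26.07 km/s.

v = 26070 m/s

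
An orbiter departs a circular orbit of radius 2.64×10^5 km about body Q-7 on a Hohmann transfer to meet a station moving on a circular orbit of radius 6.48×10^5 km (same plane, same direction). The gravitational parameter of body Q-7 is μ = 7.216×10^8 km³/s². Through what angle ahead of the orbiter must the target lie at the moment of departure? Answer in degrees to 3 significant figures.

The Hohmann ellipse has a_t = (r₁ + r₂)/2 = 4.560×10^5 km.
The half-period of the transfer ellipse is t = π√(a_t³/μ) = 36010 s.
The target's mean motion on its circular orbit is ω₂ = √(μ/r₂³) = 5.150×10^-5 rad/s.
Angle swept by the target during transfer: ω₂·t = 1.855 rad = 106.3°.
Arrival is 180° from departure on the ellipse, so φ = 180° − 106.3° = 73.7°.

φ = 73.7°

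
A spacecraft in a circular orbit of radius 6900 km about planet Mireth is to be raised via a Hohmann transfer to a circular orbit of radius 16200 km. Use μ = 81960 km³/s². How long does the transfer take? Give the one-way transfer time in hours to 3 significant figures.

t = 3.78 hours

Transfer-ellipse semi-major axis a_t = (r₁ + r₂)/2 = (6900 + 16200)/2 = 11550 km.
Transfer time t = π√(a_t³/μ) = π√((11550)³ / 81960) = 13620 s.
Converting: 13620 s ÷ 3600 s/hour = 3.78 hours.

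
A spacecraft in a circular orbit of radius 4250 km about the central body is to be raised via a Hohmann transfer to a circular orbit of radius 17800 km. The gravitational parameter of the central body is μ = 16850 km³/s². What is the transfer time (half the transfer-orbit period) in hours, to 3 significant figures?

Transfer-ellipse semi-major axis a_t = (r₁ + r₂)/2 = (4250 + 17800)/2 = 11025 km.
By Kepler's third law the transfer-orbit period is T = 2π√(a_t³/μ), so t = T/2 = 28020 s.
Converting: 28020 s ÷ 3600 s/hour = 7.78 hours.

t = 7.78 hours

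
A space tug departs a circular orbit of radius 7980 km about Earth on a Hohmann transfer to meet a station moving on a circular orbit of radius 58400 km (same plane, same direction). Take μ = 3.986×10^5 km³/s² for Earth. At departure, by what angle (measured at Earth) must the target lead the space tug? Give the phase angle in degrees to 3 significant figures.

φ = 103°

The Hohmann ellipse has a_t = (r₁ + r₂)/2 = 33190 km.
The half-period of the transfer ellipse is t = π√(a_t³/μ) = 30090 s.
The target's mean motion on its circular orbit is ω₂ = √(μ/r₂³) = 4.474×10^-5 rad/s.
Angle swept by the target during transfer: ω₂·t = 1.346 rad = 77.12°.
The space tug traverses 180° on the transfer ellipse, so the target must lead by 180° − 77.12° = 103°.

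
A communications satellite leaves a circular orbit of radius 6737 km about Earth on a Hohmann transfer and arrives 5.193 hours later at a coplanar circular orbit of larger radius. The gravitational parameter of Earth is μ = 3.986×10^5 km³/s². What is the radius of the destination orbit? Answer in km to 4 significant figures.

r₂ = 41600 km

Transfer time t = 5.193 hours = 18694.8 s, and t = π√(a_t³/μ).
So a_t = (μ t²/π²)^(1/3) = (3.986×10^5 × (18694.8)² / π²)^(1/3) = 24167 km.
Since a_t = (r₁ + r₂)/2, r₂ = 2a_t − r₁ = 2×24167 − 6737 = 41597 km.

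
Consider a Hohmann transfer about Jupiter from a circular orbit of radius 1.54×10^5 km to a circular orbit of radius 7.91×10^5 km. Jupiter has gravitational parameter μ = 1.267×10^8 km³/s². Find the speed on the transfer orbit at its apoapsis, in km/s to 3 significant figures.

The Hohmann ellipse has a_t = (r₁ + r₂)/2 = 4.725×10^5 km.
The apoapsis of the transfer ellipse is at r = 7.910×10^5 km.
From the vis-viva equation, v = √[μ(2/r − 1/a_t)] = 7.225 km/s.

v = 7.23 km/s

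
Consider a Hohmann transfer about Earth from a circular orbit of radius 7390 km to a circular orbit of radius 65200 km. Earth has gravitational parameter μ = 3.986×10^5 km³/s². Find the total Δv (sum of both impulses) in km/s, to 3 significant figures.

Semi-major axis of the transfer orbit: a_t = (7390 + 65200)/2 = 36295 km.
At r₁ the circular-orbit speed is v₁ = √(μ/r₁) = 7.344 km/s.
On the transfer ellipse at r₁, vis-viva equation gives v_p = √[μ(2/r₁ − 1/a_t)] = 9.843 km/s.
First burn Δv₁ = |v_p − v₁| = 2.499 km/s.
Circular speed at r₂: v₂ = √(μ/r₂) = 2.473 km/s.
Transfer-orbit speed at r₂: v_a = √[μ(2/r₂ − 1/a_t)] = 1.116 km/s.
Second burn Δv₂ = |v₂ − v_a| = 1.357 km/s.
Δv = Δv₁ + Δv₂ = 2.499 + 1.357 = 3.856 km/s.

Δv = 3.86 km/s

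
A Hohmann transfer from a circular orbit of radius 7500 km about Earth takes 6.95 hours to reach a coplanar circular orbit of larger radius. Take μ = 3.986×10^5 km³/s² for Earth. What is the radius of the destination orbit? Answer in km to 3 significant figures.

Transfer time t = 6.95 hours = 25020 s, and t = π√(a_t³/μ).
So a_t = (μ t²/π²)^(1/3) = (3.986×10^5 × (25020)² / π²)^(1/3) = 29350 km.
Since a_t = (r₁ + r₂)/2, r₂ = 2a_t − r₁ = 2×29350 − 7500 = 51200 km.

r₂ = 51200 km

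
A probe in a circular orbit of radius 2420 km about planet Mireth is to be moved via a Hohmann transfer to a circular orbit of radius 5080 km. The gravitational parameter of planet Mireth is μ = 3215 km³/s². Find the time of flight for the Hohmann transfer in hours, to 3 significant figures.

Semi-major axis of the transfer orbit: a_t = (2420 + 5080)/2 = 3750 km.
Transfer time t = π√(a_t³/μ) = π√((3750)³ / 3215) = 12720 s.
Converting: 12720 s ÷ 3600 s/hour = 3.53 hours.

t = 3.53 hours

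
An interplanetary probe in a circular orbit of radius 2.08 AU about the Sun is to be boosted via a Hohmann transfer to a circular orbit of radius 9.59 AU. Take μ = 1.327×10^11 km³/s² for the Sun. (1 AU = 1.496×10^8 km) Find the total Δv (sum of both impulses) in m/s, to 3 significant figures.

Δv = 9700 m/s

In km: r₁ = 2.08 × 1.496×10^8 = 3.11168×10^8 km; r₂ = 9.59 × 1.496×10^8 = 1.434664×10^9 km.
Transfer-ellipse semi-major axis a_t = (r₁ + r₂)/2 = (3.11168×10^8 + 1.434664×10^9)/2 = 8.72916×10^8 km.
At r₁ the circular-orbit speed is v₁ = √(μ/r₁) = 20.65085 km/s.
On the transfer ellipse at r₁, v² = μ(2/r − 1/a) gives v_p = √[μ(2/r₁ − 1/a_t)] = 26.47445 km/s.
First burn Δv₁ = |v_p − v₁| = 5.824 km/s.
Circular speed at r₂: v₂ = √(μ/r₂) = 9.617 km/s.
Transfer-orbit speed at r₂: v_a = √[μ(2/r₂ − 1/a_t)] = 5.742 km/s.
Second burn Δv₂ = |v₂ − v_a| = 3.875 km/s.
Δv = Δv₁ + Δv₂ = 5.824 + 3.875 = 9.699 km/s.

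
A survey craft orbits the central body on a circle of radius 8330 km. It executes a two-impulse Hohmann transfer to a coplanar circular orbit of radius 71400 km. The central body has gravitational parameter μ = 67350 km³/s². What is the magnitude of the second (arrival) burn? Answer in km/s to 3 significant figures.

Semi-major axis of the transfer orbit: a_t = (8330 + 71400)/2 = 39865 km.
Circular speed at r = 71400 km: v_c = √(μ/r) = 0.97122 km/s.
Transfer-orbit speed at the same r (vis-viva, a = a_t): v_t = √[μ(2/r − 1/a_t)] = 0.44396 km/s.
Δv₂ = |v_t − v_c| = |0.44396 − 0.97122| = 0.5273 km/s.

Δv₂ = 0.527 km/s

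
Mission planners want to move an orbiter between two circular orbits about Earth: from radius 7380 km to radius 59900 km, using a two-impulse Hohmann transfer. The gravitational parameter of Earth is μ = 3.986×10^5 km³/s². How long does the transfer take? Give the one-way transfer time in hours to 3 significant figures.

Transfer-ellipse semi-major axis a_t = (r₁ + r₂)/2 = (7380 + 59900)/2 = 33640 km.
By Kepler's third law the transfer-orbit period is T = 2π√(a_t³/μ), so t = T/2 = 30700 s.
Converting: 30700 s ÷ 3600 s/hour = 8.53 hours.

t = 8.53 hours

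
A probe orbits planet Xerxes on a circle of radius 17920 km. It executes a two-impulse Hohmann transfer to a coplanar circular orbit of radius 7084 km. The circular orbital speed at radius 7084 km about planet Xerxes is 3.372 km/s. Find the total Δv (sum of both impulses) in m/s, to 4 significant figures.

From the circular-orbit relation v² = μ/r at r = 7084 km: μ = v²r = (3.372)² × 7084 = 80547.8 km³/s².
Transfer-ellipse semi-major axis a_t = (r₁ + r₂)/2 = (17920 + 7084)/2 = 12502 km.
At r₁ the circular-orbit speed is v₁ = √(μ/r₁) = 2.1201 km/s.
Transfer-orbit speed at r₁ (vis-viva): v_a = √[μ(2/r₁ − 1/a_t)] = 1.5959 km/s.
First burn Δv₁ = |v_a − v₁| = 0.5242 km/s.
At r₂, v₂ = √(μ/r₂) = 3.3720 km/s.
Transfer-orbit speed at r₂: v_p = √[μ(2/r₂ − 1/a_t)] = 4.0371 km/s.
Second burn Δv₂ = |v₂ − v_p| = 0.6651 km/s.
Total Δv = Δv₁ + Δv₂ = 1.189 km/s.

Δv = 1189 m/s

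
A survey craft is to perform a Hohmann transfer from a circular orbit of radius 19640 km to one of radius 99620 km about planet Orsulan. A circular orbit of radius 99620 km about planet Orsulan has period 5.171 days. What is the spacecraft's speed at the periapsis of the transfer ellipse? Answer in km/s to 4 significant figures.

From Kepler's third law T² = 4π²r³/μ at r = 99620 km, T = 5.171 days = 5.171 × 86400 s = 4.467744×10^5 s: μ = 4π²r³/T² = 1.95534×10^5 km³/s².
Semi-major axis of the transfer orbit: a_t = (19640 + 99620)/2 = 59630 km.
The periapsis of the transfer ellipse is at r = 19640 km.
Applying v² = μ(2/r − 1/a_t): v = 4.078 km/s.

v = 4.078 km/s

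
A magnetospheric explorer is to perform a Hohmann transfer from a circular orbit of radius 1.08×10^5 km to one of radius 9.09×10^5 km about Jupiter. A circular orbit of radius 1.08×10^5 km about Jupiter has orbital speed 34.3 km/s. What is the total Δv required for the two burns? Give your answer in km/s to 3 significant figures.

From the circular-orbit relation v² = μ/r at r = 1.08×10^5 km: μ = v²r = (34.3)² × 1.08×10^5 = 1.27061×10^8 km³/s².
Transfer-ellipse semi-major axis a_t = (r₁ + r₂)/2 = (1.080×10^5 + 9.090×10^5)/2 = 5.085×10^5 km.
At r₁ the circular-orbit speed is v₁ = √(μ/r₁) = 34.30 km/s.
On the transfer ellipse at r₁, vis-viva gives v_p = √[μ(2/r₁ − 1/a_t)] = 45.86 km/s.
First burn Δv₁ = |v_p − v₁| = 11.56 km/s.
Circular speed at r₂: v₂ = √(μ/r₂) = 11.823 km/s.
Transfer-orbit speed at r₂: v_a = √[μ(2/r₂ − 1/a_t)] = 5.4487 km/s.
Second burn Δv₂ = |v₂ − v_a| = 6.374 km/s.
Δv = Δv₁ + Δv₂ = 11.56 + 6.374 = 17.93 km/s.

Δv = 17.9 km/s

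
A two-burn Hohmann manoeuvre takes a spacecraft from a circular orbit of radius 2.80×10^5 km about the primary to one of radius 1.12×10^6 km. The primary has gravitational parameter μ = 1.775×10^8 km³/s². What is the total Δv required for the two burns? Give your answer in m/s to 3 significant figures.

Transfer-ellipse semi-major axis a_t = (r₁ + r₂)/2 = (2.800×10^5 + 1.120×10^6)/2 = 7.000×10^5 km.
At r₁ the circular-orbit speed is v₁ = √(μ/r₁) = 25.18 km/s.
Transfer-orbit speed at r₁ (vis-viva equation): v_p = √[μ(2/r₁ − 1/a_t)] = 31.85 km/s.
First burn Δv₁ = |v_p − v₁| = 6.670 km/s.
Circular speed at r₂: v₂ = √(μ/r₂) = 12.589 km/s.
Transfer-orbit speed at r₂: v_a = √[μ(2/r₂ − 1/a_t)] = 7.9620 km/s.
Second burn Δv₂ = |v₂ − v_a| = 4.627 km/s.
Δv = Δv₁ + Δv₂ = 6.670 + 4.627 = 11.30 km/s.

Δv = 11300 m/s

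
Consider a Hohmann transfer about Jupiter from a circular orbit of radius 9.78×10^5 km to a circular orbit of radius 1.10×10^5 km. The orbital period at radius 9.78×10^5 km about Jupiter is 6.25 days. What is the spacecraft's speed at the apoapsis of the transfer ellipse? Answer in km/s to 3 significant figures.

v = 5.12 km/s

From Kepler's third law T² = 4π²r³/μ at r = 9.78×10^5 km, T = 6.25 days = 6.25 × 86400 s = 5.400×10^5 s: μ = 4π²r³/T² = 1.26645×10^8 km³/s².
The Hohmann ellipse has a_t = (r₁ + r₂)/2 = 5.440×10^5 km.
The apoapsis of the transfer ellipse is at r = 9.780×10^5 km.
Applying v² = μ(2/r − 1/a_t): v = 5.117 km/s.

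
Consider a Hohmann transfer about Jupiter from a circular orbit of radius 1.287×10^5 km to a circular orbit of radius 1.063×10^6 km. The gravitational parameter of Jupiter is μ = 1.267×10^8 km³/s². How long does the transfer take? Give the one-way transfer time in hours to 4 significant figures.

t = 35.66 hours

Transfer-ellipse semi-major axis a_t = (r₁ + r₂)/2 = (1.287×10^5 + 1.063×10^6)/2 = 5.9585×10^5 km.
By Kepler's third law the transfer-orbit period is T = 2π√(a_t³/μ), so t = T/2 = 1.2837×10^5 s.
Converting: 1.2837×10^5 s ÷ 3600 s/hour = 35.66 hours.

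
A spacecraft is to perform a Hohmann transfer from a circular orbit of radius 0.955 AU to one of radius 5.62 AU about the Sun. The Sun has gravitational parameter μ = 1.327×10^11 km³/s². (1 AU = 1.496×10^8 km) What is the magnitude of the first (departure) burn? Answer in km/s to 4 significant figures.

Δv₁ = 9.371 km/s

In km: r₁ = 0.955 × 1.496×10^8 = 1.42868×10^8 km; r₂ = 5.62 × 1.496×10^8 = 8.40752×10^8 km.
Semi-major axis of the transfer orbit: a_t = (1.42868×10^8 + 8.40752×10^8)/2 = 4.9181×10^8 km.
Circular speed at r = 1.42868×10^8 km: v_c = √(μ/r) = 30.477 km/s.
Vis-viva on the transfer ellipse at r = 1.42868×10^8 km gives v_t = √[μ(2/r − 1/a_t)] = 39.848 km/s.
Δv₁ = |v_t − v_c| = |39.848 − 30.477| = 9.371 km/s.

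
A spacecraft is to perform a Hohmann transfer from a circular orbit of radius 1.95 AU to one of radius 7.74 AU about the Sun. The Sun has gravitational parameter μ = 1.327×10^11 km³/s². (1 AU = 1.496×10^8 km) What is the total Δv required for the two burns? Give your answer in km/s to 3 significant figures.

In km: r₁ = 1.95 × 1.496×10^8 = 2.9172×10^8 km; r₂ = 7.74 × 1.496×10^8 = 1.157904×10^9 km.
Transfer-ellipse semi-major axis a_t = (r₁ + r₂)/2 = (2.9172×10^8 + 1.157904×10^9)/2 = 7.24812×10^8 km.
Circular speed at r₁: v₁ = √(μ/r₁) = √(1.327×10^11/2.9172×10^8) = 21.328 km/s.
Transfer-orbit speed at r₁ (vis-viva equation): v_p = √[μ(2/r₁ − 1/a_t)] = 26.957 km/s.
First burn Δv₁ = |v_p − v₁| = 5.629 km/s.
Circular speed at r₂: v₂ = √(μ/r₂) = 10.7053 km/s.
Transfer-orbit speed at r₂: v_a = √[μ(2/r₂ − 1/a_t)] = 6.79156 km/s.
Second burn Δv₂ = |v₂ − v_a| = 3.914 km/s.
Δv = Δv₁ + Δv₂ = 5.629 + 3.914 = 9.543 km/s.

Δv = 9.54 km/s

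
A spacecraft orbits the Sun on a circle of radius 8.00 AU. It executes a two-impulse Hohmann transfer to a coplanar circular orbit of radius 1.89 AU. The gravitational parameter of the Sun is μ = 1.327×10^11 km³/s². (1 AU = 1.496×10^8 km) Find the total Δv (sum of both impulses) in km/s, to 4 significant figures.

Δv = 9.911 km/s

In km: r₁ = 8.00 × 1.496×10^8 = 1.1968×10^9 km; r₂ = 1.89 × 1.496×10^8 = 2.82744×10^8 km.
The Hohmann ellipse has a_t = (r₁ + r₂)/2 = 7.39772×10^8 km.
At r₁ the circular-orbit speed is v₁ = √(μ/r₁) = 10.53 km/s.
Transfer-orbit speed at r₁ (vis-viva): v_a = √[μ(2/r₁ − 1/a_t)] = 6.510 km/s.
First burn Δv₁ = |v_a − v₁| = 4.020 km/s.
At r₂, v₂ = √(μ/r₂) = 21.664 km/s.
Transfer-orbit speed at r₂: v_p = √[μ(2/r₂ − 1/a_t)] = 27.555 km/s.
Second burn Δv₂ = |v₂ − v_p| = 5.891 km/s.
Total Δv = Δv₁ + Δv₂ = 9.911 km/s.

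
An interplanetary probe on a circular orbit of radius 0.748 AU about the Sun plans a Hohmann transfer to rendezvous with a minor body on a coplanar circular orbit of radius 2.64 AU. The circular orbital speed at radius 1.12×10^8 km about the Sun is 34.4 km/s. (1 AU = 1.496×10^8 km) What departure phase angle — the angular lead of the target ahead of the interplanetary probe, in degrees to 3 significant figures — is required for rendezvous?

φ = 87.5°

From the circular-orbit relation v² = μ/r at r = 1.12×10^8 km: μ = v²r = (34.4)² × 1.12×10^8 = 1.32536×10^11 km³/s².
In km: r₁ = 0.748 × 1.496×10^8 = 1.119008×10^8 km; r₂ = 2.64 × 1.496×10^8 = 3.94944×10^8 km.
Semi-major axis of the transfer orbit: a_t = (1.119008×10^8 + 3.94944×10^8)/2 = 2.534224×10^8 km.
Transfer time t = π√(a_t³/μ) = 3.4814×10^7 s.
The target's mean motion on its circular orbit is ω₂ = √(μ/r₂³) = 4.6384×10^-8 rad/s.
Angle swept by the target during transfer: ω₂·t = 1.6148 rad = 92.52°.
Arrival is 180° from departure on the ellipse, so φ = 180° − 92.52° = 87.5°.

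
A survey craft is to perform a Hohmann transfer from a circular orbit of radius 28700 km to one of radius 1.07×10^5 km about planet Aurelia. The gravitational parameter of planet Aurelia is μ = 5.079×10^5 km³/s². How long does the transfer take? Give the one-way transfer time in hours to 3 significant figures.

t = 21.6 hours

Semi-major axis of the transfer orbit: a_t = (28700 + 1.070×10^5)/2 = 67850 km.
Half the transfer-orbit period gives t = π√(a_t³/μ) = 77910 s.
Converting: 77910 s ÷ 3600 s/hour = 21.6 hours.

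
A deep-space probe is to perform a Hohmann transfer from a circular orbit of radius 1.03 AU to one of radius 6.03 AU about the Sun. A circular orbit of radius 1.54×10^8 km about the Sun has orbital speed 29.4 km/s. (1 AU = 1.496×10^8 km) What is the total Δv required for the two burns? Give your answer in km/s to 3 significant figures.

From the circular-orbit relation v² = μ/r at r = 1.54×10^8 km: μ = v²r = (29.4)² × 1.54×10^8 = 1.33111×10^11 km³/s².
In km: r₁ = 1.03 × 1.496×10^8 = 1.54088×10^8 km; r₂ = 6.03 × 1.496×10^8 = 9.02088×10^8 km.
Transfer-ellipse semi-major axis a_t = (r₁ + r₂)/2 = (1.54088×10^8 + 9.02088×10^8)/2 = 5.28088×10^8 km.
At r₁ the circular-orbit speed is v₁ = √(μ/r₁) = 29.3916 km/s.
On the transfer ellipse at r₁, vis-viva equation gives v_p = √[μ(2/r₁ − 1/a_t)] = 38.4144 km/s.
First burn Δv₁ = |v_p − v₁| = 9.023 km/s.
Circular speed at r₂: v₂ = √(μ/r₂) = 12.1474 km/s.
Transfer-orbit speed at r₂: v_a = √[μ(2/r₂ − 1/a_t)] = 6.56167 km/s.
Second burn Δv₂ = |v₂ − v_a| = 5.586 km/s.
Total Δv = Δv₁ + Δv₂ = 14.61 km/s.

Δv = 14.6 km/s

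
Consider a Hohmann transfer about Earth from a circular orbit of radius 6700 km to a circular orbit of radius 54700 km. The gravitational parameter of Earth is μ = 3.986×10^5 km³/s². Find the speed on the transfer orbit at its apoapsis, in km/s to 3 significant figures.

The Hohmann ellipse has a_t = (r₁ + r₂)/2 = 30700 km.
The apoapsis of the transfer ellipse is at r = 54700 km.
Vis-viva: v = √[μ(2/r − 1/a_t)] = √[3.986×10^5 × (2/54700 − 1/30700)] = 1.261 km/s.

v = 1.26 km/s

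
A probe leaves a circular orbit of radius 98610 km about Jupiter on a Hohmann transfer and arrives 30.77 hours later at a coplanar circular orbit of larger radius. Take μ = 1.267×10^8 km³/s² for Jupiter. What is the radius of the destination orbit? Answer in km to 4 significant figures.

r₂ = 9.815×10^5 km

Transfer time t = 30.77 hours = 1.10772×10^5 s, and t = π√(a_t³/μ).
So a_t = (μ t²/π²)^(1/3) = (1.267×10^8 × (1.10772×10^5)² / π²)^(1/3) = 5.4006×10^5 km.
Since a_t = (r₁ + r₂)/2, r₂ = 2a_t − r₁ = 2×5.4006×10^5 − 98610 = 9.8151×10^5 km.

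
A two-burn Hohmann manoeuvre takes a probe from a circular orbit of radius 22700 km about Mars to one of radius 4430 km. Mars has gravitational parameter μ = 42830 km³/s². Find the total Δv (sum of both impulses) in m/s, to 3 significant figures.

Δv = 1500 m/s

Semi-major axis of the transfer orbit: a_t = (22700 + 4430)/2 = 13565 km.
Circular speed at r₁: v₁ = √(μ/r₁) = √(42830/22700) = 1.3736 km/s.
Transfer-orbit speed at r₁ (v² = μ(2/r − 1/a)): v_a = √[μ(2/r₁ − 1/a_t)] = 0.78497 km/s.
First burn Δv₁ = |v_a − v₁| = 0.58863 km/s.
Circular speed at r₂: v₂ = √(μ/r₂) = 3.10937 km/s.
Transfer-orbit speed at r₂: v_p = √[μ(2/r₂ − 1/a_t)] = 4.02231 km/s.
Second burn Δv₂ = |v₂ − v_p| = 0.91294 km/s.
Δv = Δv₁ + Δv₂ = 0.58863 + 0.91294 = 1.502 km/s.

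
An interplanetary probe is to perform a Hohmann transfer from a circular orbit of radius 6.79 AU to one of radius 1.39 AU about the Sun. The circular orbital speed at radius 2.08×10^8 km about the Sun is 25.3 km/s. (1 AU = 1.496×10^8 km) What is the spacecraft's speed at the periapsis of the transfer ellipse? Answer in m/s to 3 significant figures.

From the circular-orbit relation v² = μ/r at r = 2.08×10^8 km: μ = v²r = (25.3)² × 2.08×10^8 = 1.33139×10^11 km³/s².
In km: r₁ = 6.79 × 1.496×10^8 = 1.015784×10^9 km; r₂ = 1.39 × 1.496×10^8 = 2.07944×10^8 km.
The Hohmann ellipse has a_t = (r₁ + r₂)/2 = 6.11864×10^8 km.
The periapsis of the transfer ellipse is at r = 2.07944×10^8 km.
Vis-viva: v = √[μ(2/r − 1/a_t)] = √[1.33139×10^11 × (2/2.07944×10^8 − 1/6.11864×10^8)] = 32.60 km/s.

v = 32600 m/s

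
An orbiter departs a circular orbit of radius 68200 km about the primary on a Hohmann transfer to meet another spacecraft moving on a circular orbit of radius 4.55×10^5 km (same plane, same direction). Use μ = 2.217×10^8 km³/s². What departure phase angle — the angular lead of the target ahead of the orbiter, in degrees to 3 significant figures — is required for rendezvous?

φ = 102°

Semi-major axis of the transfer orbit: a_t = (68200 + 4.550×10^5)/2 = 2.616×10^5 km.
The half-period of the transfer ellipse is t = π√(a_t³/μ) = 28231 s.
Target angular speed ω₂ = √(μ/r₂³) = 4.8514×10^-5 rad/s.
Angle swept by the target during transfer: ω₂·t = 1.3696 rad = 78.47°.
Arrival is 180° from departure on the ellipse, so φ = 180° − 78.47° = 102°.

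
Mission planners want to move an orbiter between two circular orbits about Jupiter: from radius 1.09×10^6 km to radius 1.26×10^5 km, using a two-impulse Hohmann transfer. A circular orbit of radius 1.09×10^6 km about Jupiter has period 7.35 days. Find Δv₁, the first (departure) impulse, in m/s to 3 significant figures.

Δv₁ = 5880 m/s

From Kepler's third law T² = 4π²r³/μ at r = 1.09×10^6 km, T = 7.35 days = 7.35 × 86400 s = 6.3504×10^5 s: μ = 4π²r³/T² = 1.26776×10^8 km³/s².
Semi-major axis of the transfer orbit: a_t = (1.090×10^6 + 1.260×10^5)/2 = 6.080×10^5 km.
Circular speed at r = 1.090×10^6 km: v_c = √(μ/r) = 10.7846 km/s.
Transfer-orbit speed at the same r (vis-viva, a = a_t): v_t = √[μ(2/r − 1/a_t)] = 4.90952 km/s.
Δv₁ = |v_t − v_c| = |4.90952 − 10.7846| = 5.875 km/s.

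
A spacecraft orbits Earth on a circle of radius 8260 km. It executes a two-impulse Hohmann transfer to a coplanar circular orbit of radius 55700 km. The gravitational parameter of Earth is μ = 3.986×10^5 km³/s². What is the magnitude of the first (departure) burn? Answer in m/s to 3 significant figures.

Semi-major axis of the transfer orbit: a_t = (8260 + 55700)/2 = 31980 km.
On the circular orbit at r = 8260 km, v_c = √(μ/r) = 6.947 km/s.
Transfer-orbit speed at the same r (vis-viva, a = a_t): v_t = √[μ(2/r − 1/a_t)] = 9.168 km/s.
Δv₁ = |v_t − v_c| = |9.168 − 6.947| = 2.221 km/s.

Δv₁ = 2220 m/s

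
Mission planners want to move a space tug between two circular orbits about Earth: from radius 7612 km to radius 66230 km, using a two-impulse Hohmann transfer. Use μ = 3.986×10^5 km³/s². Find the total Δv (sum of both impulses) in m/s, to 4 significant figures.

Δv = 3795 m/s

Transfer-ellipse semi-major axis a_t = (r₁ + r₂)/2 = (7612 + 66230)/2 = 36921 km.
Circular speed at r₁: v₁ = √(μ/r₁) = √(3.986×10^5/7612) = 7.236 km/s.
On the transfer ellipse at r₁, v² = μ(2/r − 1/a) gives v_p = √[μ(2/r₁ − 1/a_t)] = 9.692 km/s.
First burn Δv₁ = |v_p − v₁| = 2.456 km/s.
Circular speed at r₂: v₂ = √(μ/r₂) = 2.453 km/s.
Transfer-orbit speed at r₂: v_a = √[μ(2/r₂ − 1/a_t)] = 1.114 km/s.
Second burn Δv₂ = |v₂ − v_a| = 1.339 km/s.
Total Δv = Δv₁ + Δv₂ = 3.795 km/s.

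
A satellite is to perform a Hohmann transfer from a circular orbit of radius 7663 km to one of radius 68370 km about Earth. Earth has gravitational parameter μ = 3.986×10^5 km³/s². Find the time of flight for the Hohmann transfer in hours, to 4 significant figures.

t = 10.25 hours

The Hohmann ellipse has a_t = (r₁ + r₂)/2 = 38016.5 km.
Half the transfer-orbit period gives t = π√(a_t³/μ) = 36884 s.
Converting: 36884 s ÷ 3600 s/hour = 10.25 hours.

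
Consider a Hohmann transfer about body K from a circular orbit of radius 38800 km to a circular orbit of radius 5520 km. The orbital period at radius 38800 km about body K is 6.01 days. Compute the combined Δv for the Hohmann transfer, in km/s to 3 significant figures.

Δv = 0.637 km/s

From Kepler's third law T² = 4π²r³/μ at r = 38800 km, T = 6.01 days = 6.01 × 86400 s = 5.19264×10^5 s: μ = 4π²r³/T² = 8552.21 km³/s².
Semi-major axis of the transfer orbit: a_t = (38800 + 5520)/2 = 22160 km.
At r₁ the circular-orbit speed is v₁ = √(μ/r₁) = 0.4695 km/s.
Transfer-orbit speed at r₁ (v² = μ(2/r − 1/a)): v_a = √[μ(2/r₁ − 1/a_t)] = 0.2343 km/s.
First burn Δv₁ = |v_a − v₁| = 0.2352 km/s.
At r₂, v₂ = √(μ/r₂) = 1.2447 km/s.
Transfer-orbit speed at r₂: v_p = √[μ(2/r₂ − 1/a_t)] = 1.6470 km/s.
Second burn Δv₂ = |v₂ − v_p| = 0.4023 km/s.
Total Δv = Δv₁ + Δv₂ = 0.6375 km/s.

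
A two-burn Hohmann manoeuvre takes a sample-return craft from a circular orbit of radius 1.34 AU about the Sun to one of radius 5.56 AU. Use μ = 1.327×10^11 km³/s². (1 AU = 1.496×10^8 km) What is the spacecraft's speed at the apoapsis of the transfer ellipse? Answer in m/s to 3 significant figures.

v = 7870 m/s

In km: r₁ = 1.34 × 1.496×10^8 = 2.00464×10^8 km; r₂ = 5.56 × 1.496×10^8 = 8.31776×10^8 km.
Transfer-ellipse semi-major axis a_t = (r₁ + r₂)/2 = (2.00464×10^8 + 8.31776×10^8)/2 = 5.1612×10^8 km.
At apoapsis, r = 8.31776×10^8 km.
Vis-viva: v = √[μ(2/r − 1/a_t)] = √[1.327×10^11 × (2/8.31776×10^8 − 1/5.1612×10^8)] = 7.872 km/s.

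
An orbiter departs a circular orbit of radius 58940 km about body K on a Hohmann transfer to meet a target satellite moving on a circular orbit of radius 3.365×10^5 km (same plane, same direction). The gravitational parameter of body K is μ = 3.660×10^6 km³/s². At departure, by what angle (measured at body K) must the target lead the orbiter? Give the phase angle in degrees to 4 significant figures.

The Hohmann ellipse has a_t = (r₁ + r₂)/2 = 1.9772×10^5 km.
Transfer time t = π√(a_t³/μ) = 1.444×10^5 s.
Target angular speed ω₂ = √(μ/r₂³) = 9.801×10^-6 rad/s.
Angle swept by the target during transfer: ω₂·t = 1.415 rad = 81.07°.
Arrival is 180° from departure on the ellipse, so φ = 180° − 81.07° = 98.93°.

φ = 98.93°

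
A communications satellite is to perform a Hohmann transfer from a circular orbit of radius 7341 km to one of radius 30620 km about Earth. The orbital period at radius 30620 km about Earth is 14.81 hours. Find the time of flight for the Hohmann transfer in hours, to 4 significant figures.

From Kepler's third law T² = 4π²r³/μ at r = 30620 km, T = 14.81 hours = 14.81 × 3600 s = 53316 s: μ = 4π²r³/T² = 3.98713×10^5 km³/s².
Semi-major axis of the transfer orbit: a_t = (7341 + 30620)/2 = 18980.5 km.
By Kepler's third law the transfer-orbit period is T = 2π√(a_t³/μ), so t = T/2 = 13010 s.
Converting: 13010 s ÷ 3600 s/hour = 3.614 hours.

t = 3.614 hours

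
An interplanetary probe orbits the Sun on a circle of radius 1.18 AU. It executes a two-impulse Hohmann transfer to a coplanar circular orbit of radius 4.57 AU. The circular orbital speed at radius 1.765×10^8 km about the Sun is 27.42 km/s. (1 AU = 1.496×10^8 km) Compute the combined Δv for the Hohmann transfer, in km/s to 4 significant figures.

From the circular-orbit relation v² = μ/r at r = 1.765×10^8 km: μ = v²r = (27.42)² × 1.765×10^8 = 1.32703×10^11 km³/s².
In km: r₁ = 1.18 × 1.496×10^8 = 1.76528×10^8 km; r₂ = 4.57 × 1.496×10^8 = 6.83672×10^8 km.
Semi-major axis of the transfer orbit: a_t = (1.76528×10^8 + 6.83672×10^8)/2 = 4.301×10^8 km.
Circular speed at r₁: v₁ = √(μ/r₁) = √(1.32703×10^11/1.76528×10^8) = 27.42 km/s.
Transfer-orbit speed at r₁ (vis-viva): v_p = √[μ(2/r₁ − 1/a_t)] = 34.57 km/s.
First burn Δv₁ = |v_p − v₁| = 7.150 km/s.
Circular speed at r₂: v₂ = √(μ/r₂) = 13.932 km/s.
Transfer-orbit speed at r₂: v_a = √[μ(2/r₂ − 1/a_t)] = 8.9256 km/s.
Second burn Δv₂ = |v₂ − v_a| = 5.006 km/s.
Total Δv = Δv₁ + Δv₂ = 12.16 km/s.

Δv = 12.16 km/s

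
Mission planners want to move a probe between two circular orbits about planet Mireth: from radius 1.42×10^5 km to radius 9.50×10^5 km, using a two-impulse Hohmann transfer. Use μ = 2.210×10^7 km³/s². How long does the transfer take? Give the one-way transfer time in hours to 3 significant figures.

Semi-major axis of the transfer orbit: a_t = (1.420×10^5 + 9.500×10^5)/2 = 5.460×10^5 km.
Transfer time t = π√(a_t³/μ) = π√((5.460×10^5)³ / 2.210×10^7) = 2.696×10^5 s.
Converting: 2.696×10^5 s ÷ 3600 s/hour = 74.9 hours.

t = 74.9 hours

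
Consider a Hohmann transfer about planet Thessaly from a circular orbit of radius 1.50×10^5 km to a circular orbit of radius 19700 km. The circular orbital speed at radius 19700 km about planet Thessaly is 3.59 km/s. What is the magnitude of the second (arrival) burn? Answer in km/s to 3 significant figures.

From the circular-orbit relation v² = μ/r at r = 19700 km: μ = v²r = (3.59)² × 19700 = 2.53896×10^5 km³/s².
Transfer-ellipse semi-major axis a_t = (r₁ + r₂)/2 = (1.500×10^5 + 19700)/2 = 84850 km.
Circular speed at r = 19700 km: v_c = √(μ/r) = 3.590 km/s.
Vis-viva on the transfer ellipse at r = 19700 km gives v_t = √[μ(2/r − 1/a_t)] = 4.773 km/s.
Δv₂ = |v_t − v_c| = |4.773 − 3.590| = 1.183 km/s.

Δv₂ = 1.18 km/s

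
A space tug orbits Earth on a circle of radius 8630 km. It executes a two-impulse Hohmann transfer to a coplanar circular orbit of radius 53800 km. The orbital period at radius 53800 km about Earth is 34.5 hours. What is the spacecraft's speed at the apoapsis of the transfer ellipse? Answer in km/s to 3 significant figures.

From Kepler's third law T² = 4π²r³/μ at r = 53800 km, T = 34.5 hours = 34.5 × 3600 s = 1.242×10^5 s: μ = 4π²r³/T² = 3.98532×10^5 km³/s².
Semi-major axis of the transfer orbit: a_t = (8630 + 53800)/2 = 31215 km.
At apoapsis, r = 53800 km.
Applying v² = μ(2/r − 1/a_t): v = 1.431 km/s.

v = 1.43 km/s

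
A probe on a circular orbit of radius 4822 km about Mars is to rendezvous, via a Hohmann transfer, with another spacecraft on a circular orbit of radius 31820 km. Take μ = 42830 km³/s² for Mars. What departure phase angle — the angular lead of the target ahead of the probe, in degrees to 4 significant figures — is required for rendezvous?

φ = 101.4°

Semi-major axis of the transfer orbit: a_t = (4822 + 31820)/2 = 18321 km.
Transfer time t = π√(a_t³/μ) = 37644 s.
Target angular speed ω₂ = √(μ/r₂³) = 3.6461×10^-5 rad/s.
Angle swept by the target during transfer: ω₂·t = 1.3725 rad = 78.64°.
Arrival is 180° from departure on the ellipse, so φ = 180° − 78.64° = 101.4°.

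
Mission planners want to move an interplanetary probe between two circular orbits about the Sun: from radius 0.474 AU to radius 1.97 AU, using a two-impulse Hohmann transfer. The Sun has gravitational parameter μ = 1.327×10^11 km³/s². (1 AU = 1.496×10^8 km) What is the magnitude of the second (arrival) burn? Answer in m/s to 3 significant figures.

In km: r₁ = 0.474 × 1.496×10^8 = 7.09104×10^7 km; r₂ = 1.97 × 1.496×10^8 = 2.94712×10^8 km.
Semi-major axis of the transfer orbit: a_t = (7.09104×10^7 + 2.94712×10^8)/2 = 1.828112×10^8 km.
Circular speed at r = 2.94712×10^8 km: v_c = √(μ/r) = 21.220 km/s.
Transfer-orbit speed at the same r (vis-viva, a = a_t): v_t = √[μ(2/r − 1/a_t)] = 13.216 km/s.
Δv₂ = |v_t − v_c| = |13.216 − 21.220| = 8.004 km/s.

Δv₂ = 8000 m/s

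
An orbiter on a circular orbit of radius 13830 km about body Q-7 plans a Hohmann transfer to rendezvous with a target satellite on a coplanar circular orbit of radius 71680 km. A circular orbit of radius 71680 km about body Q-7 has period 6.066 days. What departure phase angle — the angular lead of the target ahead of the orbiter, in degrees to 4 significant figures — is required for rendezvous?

From Kepler's third law T² = 4π²r³/μ at r = 71680 km, T = 6.066 days = 6.066 × 86400 s = 5.241024×10^5 s: μ = 4π²r³/T² = 52932.4 km³/s².
Semi-major axis of the transfer orbit: a_t = (13830 + 71680)/2 = 42755 km.
The half-period of the transfer ellipse is t = π√(a_t³/μ) = 1.207×10^5 s.
Target angular speed ω₂ = √(μ/r₂³) = 1.199×10^-5 rad/s.
Angle swept by the target during transfer: ω₂·t = 1.4472 rad = 82.92°.
The orbiter traverses 180° on the transfer ellipse, so the target must lead by 180° − 82.92° = 97.08°.

φ = 97.08°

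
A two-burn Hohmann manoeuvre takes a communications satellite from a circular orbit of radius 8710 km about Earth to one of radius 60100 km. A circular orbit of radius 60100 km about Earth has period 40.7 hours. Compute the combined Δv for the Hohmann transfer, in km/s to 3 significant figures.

Δv = 3.46 km/s

From Kepler's third law T² = 4π²r³/μ at r = 60100 km, T = 40.7 hours = 40.7 × 3600 s = 1.4652×10^5 s: μ = 4π²r³/T² = 3.99199×10^5 km³/s².
The Hohmann ellipse has a_t = (r₁ + r₂)/2 = 34405 km.
Circular speed at r₁: v₁ = √(μ/r₁) = √(3.99199×10^5/8710) = 6.76995 km/s.
On the transfer ellipse at r₁, v² = μ(2/r − 1/a) gives v_p = √[μ(2/r₁ − 1/a_t)] = 8.94771 km/s.
First burn Δv₁ = |v_p − v₁| = 2.1778 km/s.
At r₂, v₂ = √(μ/r₂) = 2.57726 km/s.
Transfer-orbit speed at r₂: v_a = √[μ(2/r₂ − 1/a_t)] = 1.29675 km/s.
Second burn Δv₂ = |v₂ − v_a| = 1.2805 km/s.
Total Δv = Δv₁ + Δv₂ = 3.458 km/s.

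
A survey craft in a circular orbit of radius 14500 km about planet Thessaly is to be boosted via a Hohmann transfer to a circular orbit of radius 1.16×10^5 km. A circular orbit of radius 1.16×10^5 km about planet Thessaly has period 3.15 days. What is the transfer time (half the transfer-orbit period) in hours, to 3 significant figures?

t = 15.9 hours

From Kepler's third law T² = 4π²r³/μ at r = 1.16×10^5 km, T = 3.15 days = 3.15 × 86400 s = 2.7216×10^5 s: μ = 4π²r³/T² = 8.31927×10^5 km³/s².
The Hohmann ellipse has a_t = (r₁ + r₂)/2 = 65250 km.
Half the transfer-orbit period gives t = π√(a_t³/μ) = 57410 s.
Converting: 57410 s ÷ 3600 s/hour = 15.9 hours.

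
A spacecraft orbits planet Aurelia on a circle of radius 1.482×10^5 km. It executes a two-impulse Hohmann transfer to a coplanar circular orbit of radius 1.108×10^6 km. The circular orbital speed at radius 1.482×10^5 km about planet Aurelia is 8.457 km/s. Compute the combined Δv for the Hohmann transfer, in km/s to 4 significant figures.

Δv = 4.366 km/s

From the circular-orbit relation v² = μ/r at r = 1.482×10^5 km: μ = v²r = (8.457)² × 1.482×10^5 = 1.05994×10^7 km³/s².
The Hohmann ellipse has a_t = (r₁ + r₂)/2 = 6.281×10^5 km.
Circular speed at r₁: v₁ = √(μ/r₁) = √(1.05994×10^7/1.482×10^5) = 8.4570 km/s.
On the transfer ellipse at r₁, v² = μ(2/r − 1/a) gives v_p = √[μ(2/r₁ − 1/a_t)] = 11.232 km/s.
First burn Δv₁ = |v_p − v₁| = 2.775 km/s.
Circular speed at r₂: v₂ = √(μ/r₂) = 3.093 km/s.
Transfer-orbit speed at r₂: v_a = √[μ(2/r₂ − 1/a_t)] = 1.502 km/s.
Second burn Δv₂ = |v₂ − v_a| = 1.591 km/s.
Total Δv = Δv₁ + Δv₂ = 4.366 km/s.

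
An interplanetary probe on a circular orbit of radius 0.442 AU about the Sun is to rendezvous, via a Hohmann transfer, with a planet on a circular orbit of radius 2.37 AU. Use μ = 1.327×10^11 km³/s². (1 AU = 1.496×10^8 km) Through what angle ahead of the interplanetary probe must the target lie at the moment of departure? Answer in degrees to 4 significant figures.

In km: r₁ = 0.442 × 1.496×10^8 = 6.61232×10^7 km; r₂ = 2.37 × 1.496×10^8 = 3.54552×10^8 km.
Transfer-ellipse semi-major axis a_t = (r₁ + r₂)/2 = (6.61232×10^7 + 3.54552×10^8)/2 = 2.103376×10^8 km.
The half-period of the transfer ellipse is t = π√(a_t³/μ) = 2.6308×10^7 s.
Target angular speed ω₂ = √(μ/r₂³) = 5.4565×10^-8 rad/s.
Angle swept by the target during transfer: ω₂·t = 1.4355 rad = 82.25°.
Arrival is 180° from departure on the ellipse, so φ = 180° − 82.25° = 97.75°.

φ = 97.75°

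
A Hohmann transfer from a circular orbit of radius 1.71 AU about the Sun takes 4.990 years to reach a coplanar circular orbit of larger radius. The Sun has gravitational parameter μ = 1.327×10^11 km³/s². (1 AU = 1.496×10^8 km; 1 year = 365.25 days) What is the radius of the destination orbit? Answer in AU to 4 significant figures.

In km: r₁ = 1.71 × 1.496×10^8 = 2.55816×10^8 km.
Transfer time t = 4.990 years × 365.25 × 86400 s = 1.57472424×10^8 s, and t = π√(a_t³/μ).
So a_t = (μ t²/π²)^(1/3) = (1.327×10^11 × (1.57472424×10^8)² / π²)^(1/3) = 6.9342×10^8 km.
Since a_t = (r₁ + r₂)/2, r₂ = 2a_t − r₁ = 2×6.9342×10^8 − 2.55816×10^8 = 1.131024×10^9 km.
In AU: r₂ = 1.131024×10^9 / 1.496×10^8 = 7.560 AU.

r₂ = 7.560 AU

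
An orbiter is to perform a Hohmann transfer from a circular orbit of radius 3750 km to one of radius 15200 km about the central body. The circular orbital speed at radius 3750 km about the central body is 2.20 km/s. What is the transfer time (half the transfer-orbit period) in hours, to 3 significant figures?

From the circular-orbit relation v² = μ/r at r = 3750 km: μ = v²r = (2.20)² × 3750 = 18150.0 km³/s².
Semi-major axis of the transfer orbit: a_t = (3750 + 15200)/2 = 9475 km.
Transfer time t = π√(a_t³/μ) = π√((9475)³ / 18150.0) = 21507 s.
Converting: 21507 s ÷ 3600 s/hour = 5.97 hours.

t = 5.97 hours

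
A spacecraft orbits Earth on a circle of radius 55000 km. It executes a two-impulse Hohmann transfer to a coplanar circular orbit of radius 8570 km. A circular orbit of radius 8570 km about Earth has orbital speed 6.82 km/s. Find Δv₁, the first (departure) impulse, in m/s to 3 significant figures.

Δv₁ = 1290 m/s

From the circular-orbit relation v² = μ/r at r = 8570 km: μ = v²r = (6.82)² × 8570 = 3.98611×10^5 km³/s².
The Hohmann ellipse has a_t = (r₁ + r₂)/2 = 31785 km.
On the circular orbit at r = 55000 km, v_c = √(μ/r) = 2.692 km/s.
Vis-viva on the transfer ellipse at r = 55000 km gives v_t = √[μ(2/r − 1/a_t)] = 1.398 km/s.
Δv₁ = |v_t − v_c| = |1.398 − 2.692| = 1.294 km/s.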